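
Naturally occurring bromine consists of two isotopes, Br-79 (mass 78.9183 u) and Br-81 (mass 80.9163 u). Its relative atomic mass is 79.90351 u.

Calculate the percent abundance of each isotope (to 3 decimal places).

Br-79: 50.690%, Br-81: 49.310%

Let x be the fractional abundance of Br-79; then Br-81 has abundance 1 − x.
78.9183·x + 80.9163·(1 − x) = 79.90351
(78.9183 − 80.9163)·x = 79.90351 − 80.9163
x = -1.01279 / -1.9980 = 0.50690 → 50.690% Br-79, 49.310% Br-81.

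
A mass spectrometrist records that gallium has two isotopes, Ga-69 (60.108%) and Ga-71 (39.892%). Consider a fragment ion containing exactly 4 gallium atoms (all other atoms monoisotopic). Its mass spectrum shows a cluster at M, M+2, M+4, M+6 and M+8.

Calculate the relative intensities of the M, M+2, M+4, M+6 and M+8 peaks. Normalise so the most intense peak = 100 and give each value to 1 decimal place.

Each Ga atom is independently Ga-69 (p = 0.60108) or Ga-71 (q = 0.39892); the cluster is the binomial expansion (p + q)^4.
P(M) = 0.60108^4 = 0.130536
P(M+2) = 4 × 0.60108^3 × 0.39892^1 = 0.346531
P(M+4) = 6 × 0.60108^2 × 0.39892^2 = 0.344975
P(M+6) = 4 × 0.60108^1 × 0.39892^3 = 0.152633
P(M+8) = 0.39892^4 = 0.025325
The M+2 peak is largest (0.346531); scaling to 100 gives 37.7 : 100.0 : 99.6 : 44.0 : 7.3.

37.7 : 100.0 : 99.6 : 44.0 : 7.3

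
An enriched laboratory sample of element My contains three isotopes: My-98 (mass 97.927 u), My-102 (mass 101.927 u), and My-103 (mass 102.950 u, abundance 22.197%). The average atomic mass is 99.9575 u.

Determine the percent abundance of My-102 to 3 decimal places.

The remaining 77.803% is split between My-98 (fraction x) and My-102 (fraction 0.77803 − x).
Substituting: 97.927x + 101.927(0.77803 − x) = 77.1056885
(97.927 − 101.927)x = -2.19657531  ⇒  x = 0.54914, y = 0.22889
My-98: 54.914%, My-102: 22.889%.

22.889%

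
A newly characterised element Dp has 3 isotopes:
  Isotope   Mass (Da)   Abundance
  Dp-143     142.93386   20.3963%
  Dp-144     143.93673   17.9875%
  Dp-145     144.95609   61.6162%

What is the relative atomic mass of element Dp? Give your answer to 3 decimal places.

144.360 Da

The abundance-weighted mean is 0.203963 × 142.93386 + 0.179875 × 143.93673 + 0.616162 × 144.95609
= 29.153219 + 25.890619 + 89.316434 = 144.360272 Da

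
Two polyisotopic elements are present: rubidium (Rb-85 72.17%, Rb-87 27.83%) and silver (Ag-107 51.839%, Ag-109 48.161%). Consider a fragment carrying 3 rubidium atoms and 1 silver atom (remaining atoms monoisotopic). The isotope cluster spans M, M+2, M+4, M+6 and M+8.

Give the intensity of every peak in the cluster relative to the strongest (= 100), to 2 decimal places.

Rubidium pattern (n=3): 0.37589809 : 0.43485841 : 0.16768892 : 0.02155458
Silver pattern (n=1): 0.51839 : 0.48161
Convolve the two distributions (both contribute in 2-u steps):
  M: 0.37589809×0.51839 = 0.194862
  M+2: 0.37589809×0.48161 + 0.43485841×0.51839 = 0.406463
  M+4: 0.43485841×0.48161 + 0.16768892×0.51839 = 0.296360
  M+6: 0.16768892×0.48161 + 0.02155458×0.51839 = 0.091934
  M+8: 0.02155458×0.48161 = 0.010381
Scale to base peak (0.406463) = 100: 47.94 : 100.00 : 72.91 : 22.62 : 2.55

47.94 : 100.00 : 72.91 : 22.62 : 2.55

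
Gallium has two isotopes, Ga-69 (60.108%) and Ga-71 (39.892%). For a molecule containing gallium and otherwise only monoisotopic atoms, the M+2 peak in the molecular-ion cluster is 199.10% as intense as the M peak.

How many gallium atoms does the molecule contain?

For n independent Ga atoms, I(M+2)/I(M) = n · (abundance Ga-71) / (abundance Ga-69) = n · 0.39892/0.60108.
n = 1.9910 × 0.60108/0.39892 = 3.00 ≈ 3

3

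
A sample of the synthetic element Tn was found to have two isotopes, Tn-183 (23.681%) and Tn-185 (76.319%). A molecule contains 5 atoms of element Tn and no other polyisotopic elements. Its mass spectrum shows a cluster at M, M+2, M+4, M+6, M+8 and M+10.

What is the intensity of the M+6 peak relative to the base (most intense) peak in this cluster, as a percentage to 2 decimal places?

62.06%

Term probabilities: M 0.0007, M+2 0.0120, M+4 0.0774, M+6 0.2493, M+8 0.4017, M+10 0.2589. Base peak = M+8.
P(M+8) = C(5,4) × 0.23681^1 × 0.76319^4 = 5 × 0.23681 × 0.33925846 = 0.401699 (base)
P(M+6) = C(5,3) × 0.23681^2 × 0.76319^3 = 10 × 0.05607898 × 0.44452687 = 0.249286
Relative intensity = 0.249286 / 0.401699 × 100 = 62.06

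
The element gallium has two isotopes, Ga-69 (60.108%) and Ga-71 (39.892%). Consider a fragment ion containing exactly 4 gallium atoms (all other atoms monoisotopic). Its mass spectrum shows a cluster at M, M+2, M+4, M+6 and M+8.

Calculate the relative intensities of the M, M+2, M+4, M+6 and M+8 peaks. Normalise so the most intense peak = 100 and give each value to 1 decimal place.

37.7 : 100.0 : 99.6 : 44.0 : 7.3

Each Ga atom is independently Ga-69 (p = 0.60108) or Ga-71 (q = 0.39892); the cluster is the binomial expansion (p + q)^4.
P(M) = 0.60108^4 = 0.130536
P(M+2) = 4 × 0.60108^3 × 0.39892^1 = 0.346531
P(M+4) = 6 × 0.60108^2 × 0.39892^2 = 0.344975
P(M+6) = 4 × 0.60108^1 × 0.39892^3 = 0.152633
P(M+8) = 0.39892^4 = 0.025325
The M+2 peak is largest (0.346531); scaling to 100 gives 37.7 : 100.0 : 99.6 : 44.0 : 7.3.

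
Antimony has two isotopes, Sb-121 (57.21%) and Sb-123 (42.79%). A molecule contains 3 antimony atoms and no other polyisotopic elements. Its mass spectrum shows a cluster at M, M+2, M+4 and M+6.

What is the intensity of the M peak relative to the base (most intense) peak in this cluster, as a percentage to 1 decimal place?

Binomial terms of (0.5721 + 0.4279)^3: M 0.1872, M+2 0.4202, M+4 0.3143, M+6 0.0783 → M+2 is the base peak.
P(M+2) = C(3,1) × 0.5721^2 × 0.4279^1 = 3 × 0.32729841 × 0.4279 = 0.420153 (base)
P(M) = C(3,0) × 0.5721^3 × 0.4279^0 = 1 × 0.18724742 × 1.0000 = 0.187247
Relative intensity = 0.187247 / 0.420153 × 100 = 44.6

44.6%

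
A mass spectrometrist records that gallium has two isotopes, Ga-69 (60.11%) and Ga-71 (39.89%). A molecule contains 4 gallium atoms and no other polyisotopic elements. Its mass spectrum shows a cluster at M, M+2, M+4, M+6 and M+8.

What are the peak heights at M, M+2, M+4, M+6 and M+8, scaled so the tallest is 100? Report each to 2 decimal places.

37.67 : 100.00 : 99.54 : 44.04 : 7.31

Expanding (0.6011 + 0.3989)^4:
P(M) = 0.6011^4 = 0.130553
P(M+2) = 4 × 0.6011^3 × 0.3989^1 = 0.346549
P(M+4) = 6 × 0.6011^2 × 0.3989^2 = 0.344963
P(M+6) = 4 × 0.6011^1 × 0.3989^3 = 0.152616
P(M+8) = 0.3989^4 = 0.025320
The M+2 peak is largest (0.346549); scaling to 100 gives 37.67 : 100.00 : 99.54 : 44.04 : 7.31.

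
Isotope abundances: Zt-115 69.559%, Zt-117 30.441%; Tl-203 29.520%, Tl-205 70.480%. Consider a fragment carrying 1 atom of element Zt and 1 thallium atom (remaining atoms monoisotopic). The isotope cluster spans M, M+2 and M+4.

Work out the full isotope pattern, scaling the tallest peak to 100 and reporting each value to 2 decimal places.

35.40 : 100.00 : 36.98

Element Zt pattern (n=1): 0.69559 : 0.30441
Thallium pattern (n=1): 0.2952 : 0.7048
Convolve the two distributions (both contribute in 2-u steps):
  M: 0.69559×0.2952 = 0.205338
  M+2: 0.69559×0.7048 + 0.30441×0.2952 = 0.580114
  M+4: 0.30441×0.7048 = 0.214548
Scale to base peak (0.580114) = 100: 35.40 : 100.00 : 36.98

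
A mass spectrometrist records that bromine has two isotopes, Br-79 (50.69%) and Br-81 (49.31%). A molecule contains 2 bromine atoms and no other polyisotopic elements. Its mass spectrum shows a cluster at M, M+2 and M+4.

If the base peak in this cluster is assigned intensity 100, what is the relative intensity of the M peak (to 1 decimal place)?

51.4

Binomial terms of (0.5069 + 0.4931)^2: M 0.2569, M+2 0.4999, M+4 0.2431 → M+2 is the base peak.
P(M+2) = C(2,1) × 0.5069^1 × 0.4931^1 = 2 × 0.5069 × 0.4931 = 0.499905 (base)
P(M) = C(2,0) × 0.5069^2 × 0.4931^0 = 1 × 0.25694761 × 1.0000 = 0.256948
Relative intensity = 0.256948 / 0.499905 × 100 = 51.4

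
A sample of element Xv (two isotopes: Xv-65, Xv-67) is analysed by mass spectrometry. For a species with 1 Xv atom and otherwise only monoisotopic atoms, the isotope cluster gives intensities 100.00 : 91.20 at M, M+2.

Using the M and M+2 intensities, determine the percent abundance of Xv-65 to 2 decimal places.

Let p = fractional abundance of Xv-65. I(M+2)/I(M) = [C(1,1)·p^0·(1−p)] / p^1 = 1·(1−p)/p = 91.20/100.00 = 0.9120
(1−p)/p = 0.9120/1 = 0.9120  ⇒  p = 1/(1 + 0.9120) = 0.5230
Xv-65: 52.30%, Xv-67: 47.70%.

52.30%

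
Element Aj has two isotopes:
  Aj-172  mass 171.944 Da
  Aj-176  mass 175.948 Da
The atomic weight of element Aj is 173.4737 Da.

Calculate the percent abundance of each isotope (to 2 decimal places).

With x = fraction of Aj-172 (so Aj-176 is 1 − x):
171.944·x + 175.948·(1 − x) = 173.4737
(171.944 − 175.948)·x = 173.4737 − 175.948
x = -2.4743 / -4.004 = 0.61796 → 61.80% Aj-172, 38.20% Aj-176.

Aj-172: 61.80%, Aj-176: 38.20%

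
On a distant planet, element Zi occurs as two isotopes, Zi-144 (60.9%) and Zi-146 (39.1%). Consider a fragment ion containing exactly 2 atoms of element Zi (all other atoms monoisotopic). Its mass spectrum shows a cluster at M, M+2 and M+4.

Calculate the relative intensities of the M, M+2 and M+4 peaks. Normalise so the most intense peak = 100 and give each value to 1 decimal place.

Each Zi atom is independently Zi-144 (p = 0.609) or Zi-146 (q = 0.391); the cluster is the binomial expansion (p + q)^2.
P(M) = 0.609^2 = 0.370881
P(M+2) = 2 × 0.609^1 × 0.391^1 = 0.476238
P(M+4) = 0.391^2 = 0.152881
The M+2 peak is largest (0.476238); scaling to 100 gives 77.9 : 100.0 : 32.1.

77.9 : 100.0 : 32.1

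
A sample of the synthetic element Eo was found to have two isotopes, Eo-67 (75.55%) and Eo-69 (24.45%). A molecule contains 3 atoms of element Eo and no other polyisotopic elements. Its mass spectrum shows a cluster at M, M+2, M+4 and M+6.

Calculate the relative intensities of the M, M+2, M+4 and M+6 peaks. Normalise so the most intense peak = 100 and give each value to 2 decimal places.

100.00 : 97.09 : 31.42 : 3.39

The 3 Eo atoms are independent, so intensities follow the terms of (0.7555 + 0.2445)^3.
P(M) = 0.7555^3 = 0.431224
P(M+2) = 3 × 0.7555^2 × 0.2445^1 = 0.418667
P(M+4) = 3 × 0.7555^1 × 0.2445^2 = 0.135492
P(M+6) = 0.2445^3 = 0.014616
The M peak is largest (0.431224); scaling to 100 gives 100.00 : 97.09 : 31.42 : 3.39.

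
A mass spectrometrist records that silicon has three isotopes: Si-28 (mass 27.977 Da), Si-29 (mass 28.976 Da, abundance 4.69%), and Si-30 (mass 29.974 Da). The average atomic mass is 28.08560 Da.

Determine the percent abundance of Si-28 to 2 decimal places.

92.22%

Let x and y be the fractions of Si-28 and Si-30. Then x + y = 1 − 0.0469 = 0.9531 and 27.977x + 29.974y = 28.08560 − 0.0469×28.976 = 26.7266256.
Substituting: 27.977x + 29.974(0.9531 − x) = 26.7266256
(27.977 − 29.974)x = -1.8415938  ⇒  x = 0.92218, y = 0.03092
Si-28: 92.22%, Si-30: 3.09%.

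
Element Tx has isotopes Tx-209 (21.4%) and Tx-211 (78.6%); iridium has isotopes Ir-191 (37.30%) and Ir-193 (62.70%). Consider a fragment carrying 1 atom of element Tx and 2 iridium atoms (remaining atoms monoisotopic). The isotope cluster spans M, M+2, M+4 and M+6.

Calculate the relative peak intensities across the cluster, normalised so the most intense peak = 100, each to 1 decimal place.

6.6 : 46.4 : 100.0 : 68.4

Element Tx pattern (n=1): 0.2140 : 0.7860
Iridium pattern (n=2): 0.139129 : 0.467742 : 0.393129
Convolve the two distributions (both contribute in 2-u steps):
  M: 0.2140×0.139129 = 0.029774
  M+2: 0.2140×0.467742 + 0.7860×0.139129 = 0.209452
  M+4: 0.2140×0.393129 + 0.7860×0.467742 = 0.451775
  M+6: 0.7860×0.393129 = 0.308999
Scale to base peak (0.451775) = 100: 6.6 : 46.4 : 100.0 : 68.4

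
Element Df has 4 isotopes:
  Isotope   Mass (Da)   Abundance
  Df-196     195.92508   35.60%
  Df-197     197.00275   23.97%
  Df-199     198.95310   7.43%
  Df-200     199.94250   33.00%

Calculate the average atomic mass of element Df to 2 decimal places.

197.73 Da

Weight each isotope mass by its fractional abundance: 0.3560 × 195.92508 + 0.2397 × 197.00275 + 0.0743 × 198.95310 + 0.3300 × 199.94250
= 69.749328 + 47.221559 + 14.782215 + 65.981025 = 197.734127 Da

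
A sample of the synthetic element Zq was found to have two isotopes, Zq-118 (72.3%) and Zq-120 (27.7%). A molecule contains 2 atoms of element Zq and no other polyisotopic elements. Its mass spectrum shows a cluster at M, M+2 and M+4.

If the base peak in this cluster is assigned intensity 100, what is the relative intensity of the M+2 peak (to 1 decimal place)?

76.6

Term probabilities: M 0.5227, M+2 0.4005, M+4 0.0767. Base peak = M.
P(M) = C(2,0) × 0.723^2 × 0.277^0 = 1 × 0.522729 × 1.0000 = 0.522729 (base)
P(M+2) = C(2,1) × 0.723^1 × 0.277^1 = 2 × 0.7230 × 0.2770 = 0.400542
Relative intensity = 0.400542 / 0.522729 × 100 = 76.6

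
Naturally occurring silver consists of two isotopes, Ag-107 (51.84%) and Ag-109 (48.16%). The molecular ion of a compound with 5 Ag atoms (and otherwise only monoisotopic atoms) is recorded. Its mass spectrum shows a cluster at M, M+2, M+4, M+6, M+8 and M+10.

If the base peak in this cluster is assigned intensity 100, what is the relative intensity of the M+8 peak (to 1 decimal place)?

43.2

(0.5184 + 0.4816)^5 gives M 0.0374, M+2 0.1739, M+4 0.3231, M+6 0.3002, M+8 0.1394, M+10 0.0259; the largest is M+4.
P(M+4) = C(5,2) × 0.5184^3 × 0.4816^2 = 10 × 0.13931407 × 0.23193856 = 0.323123 (base)
P(M+8) = C(5,4) × 0.5184^1 × 0.4816^4 = 5 × 0.5184 × 0.0537955 = 0.139438
Relative intensity = 0.139438 / 0.323123 × 100 = 43.2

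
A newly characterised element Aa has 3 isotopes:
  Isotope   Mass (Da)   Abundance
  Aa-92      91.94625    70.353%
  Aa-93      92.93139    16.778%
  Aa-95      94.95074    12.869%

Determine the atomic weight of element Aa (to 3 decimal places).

Weight each isotope mass by its fractional abundance: 0.70353 × 91.94625 + 0.16778 × 92.93139 + 0.12869 × 94.95074
= 64.686945 + 15.592029 + 12.219211 = 92.498185 Da

92.498 Da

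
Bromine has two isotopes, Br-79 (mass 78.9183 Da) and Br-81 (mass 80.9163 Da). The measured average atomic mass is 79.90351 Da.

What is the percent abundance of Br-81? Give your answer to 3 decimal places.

With x = fraction of Br-79 (so Br-81 is 1 − x):
78.9183·x + 80.9163·(1 − x) = 79.90351
(78.9183 − 80.9163)·x = 79.90351 − 80.9163
x = -1.01279 / -1.9980 = 0.50690 → 50.690% Br-79, 49.310% Br-81.

49.310%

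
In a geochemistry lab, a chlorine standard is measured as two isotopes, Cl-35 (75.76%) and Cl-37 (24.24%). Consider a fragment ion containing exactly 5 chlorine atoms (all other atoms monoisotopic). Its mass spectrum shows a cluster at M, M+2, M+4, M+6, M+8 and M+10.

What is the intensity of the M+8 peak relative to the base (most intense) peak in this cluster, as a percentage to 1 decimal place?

3.3%

Term probabilities: M 0.2496, M+2 0.3993, M+4 0.2555, M+6 0.0817, M+8 0.0131, M+10 0.0008. Base peak = M+2.
P(M+2) = C(5,1) × 0.7576^4 × 0.2424^1 = 5 × 0.32942751 × 0.2424 = 0.399266 (base)
P(M+8) = C(5,4) × 0.7576^1 × 0.2424^4 = 5 × 0.7576 × 0.00345247 = 0.013078
Relative intensity = 0.013078 / 0.399266 × 100 = 3.3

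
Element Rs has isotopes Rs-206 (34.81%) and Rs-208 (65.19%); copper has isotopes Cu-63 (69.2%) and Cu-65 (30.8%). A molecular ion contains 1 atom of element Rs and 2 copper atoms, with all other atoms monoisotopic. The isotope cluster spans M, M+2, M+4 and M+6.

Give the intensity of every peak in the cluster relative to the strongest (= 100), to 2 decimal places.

36.19 : 100.00 : 67.51 : 13.43

Element Rs pattern (n=1): 0.3481 : 0.6519
Copper pattern (n=2): 0.478864 : 0.426272 : 0.094864
Convolve the two distributions (both contribute in 2-u steps):
  M: 0.3481×0.478864 = 0.166693
  M+2: 0.3481×0.426272 + 0.6519×0.478864 = 0.460557
  M+4: 0.3481×0.094864 + 0.6519×0.426272 = 0.310909
  M+6: 0.6519×0.094864 = 0.061842
Scale to base peak (0.460557) = 100: 36.19 : 100.00 : 67.51 : 13.43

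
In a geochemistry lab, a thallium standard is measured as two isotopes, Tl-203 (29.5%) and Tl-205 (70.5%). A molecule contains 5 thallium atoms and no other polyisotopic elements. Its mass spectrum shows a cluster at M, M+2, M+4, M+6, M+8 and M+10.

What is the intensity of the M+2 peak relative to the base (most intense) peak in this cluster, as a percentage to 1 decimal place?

7.3%

Binomial terms of (0.295 + 0.705)^5: M 0.0022, M+2 0.0267, M+4 0.1276, M+6 0.3049, M+8 0.3644, M+10 0.1742 → M+8 is the base peak.
P(M+8) = C(5,4) × 0.295^1 × 0.705^4 = 5 × 0.2950 × 0.24703385 = 0.364375 (base)
P(M+2) = C(5,1) × 0.295^4 × 0.705^1 = 5 × 0.00757335 × 0.7050 = 0.026696
Relative intensity = 0.026696 / 0.364375 × 100 = 7.3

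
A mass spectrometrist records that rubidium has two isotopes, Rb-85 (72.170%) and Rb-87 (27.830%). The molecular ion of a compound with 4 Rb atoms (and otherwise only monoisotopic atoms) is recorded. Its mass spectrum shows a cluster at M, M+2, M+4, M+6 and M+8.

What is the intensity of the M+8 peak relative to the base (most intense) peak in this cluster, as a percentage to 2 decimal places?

Binomial terms of (0.72170 + 0.27830)^4: M 0.2713, M+2 0.4184, M+4 0.2420, M+6 0.0622, M+8 0.0060 → M+2 is the base peak.
P(M+2) = C(4,1) × 0.72170^3 × 0.27830^1 = 4 × 0.37589809 × 0.2783 = 0.418450 (base)
P(M+8) = C(4,4) × 0.72170^0 × 0.27830^4 = 1 × 1.0000 × 0.00599864 = 0.005999
Relative intensity = 0.005999 / 0.418450 × 100 = 1.43

1.43%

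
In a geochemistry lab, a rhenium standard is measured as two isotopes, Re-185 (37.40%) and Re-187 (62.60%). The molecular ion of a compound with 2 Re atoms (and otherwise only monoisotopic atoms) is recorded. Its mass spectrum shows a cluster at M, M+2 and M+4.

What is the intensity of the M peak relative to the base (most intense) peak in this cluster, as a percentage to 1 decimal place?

29.9%

(0.3740 + 0.6260)^2 gives M 0.1399, M+2 0.4682, M+4 0.3919; the largest is M+2.
P(M+2) = C(2,1) × 0.3740^1 × 0.6260^1 = 2 × 0.3740 × 0.6260 = 0.468248 (base)
P(M) = C(2,0) × 0.3740^2 × 0.6260^0 = 1 × 0.139876 × 1.0000 = 0.139876
Relative intensity = 0.139876 / 0.468248 × 100 = 29.9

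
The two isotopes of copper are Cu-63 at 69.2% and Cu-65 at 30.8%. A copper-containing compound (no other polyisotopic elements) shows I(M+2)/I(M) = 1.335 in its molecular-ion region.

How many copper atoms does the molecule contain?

3

With n Cu atoms, P(M+2)/P(M) = C(n,1)·p^(n−1)q / p^n = n·q/p = n · 0.308/0.692.
n = 1.335 × 0.692/0.308 = 3.00 ≈ 3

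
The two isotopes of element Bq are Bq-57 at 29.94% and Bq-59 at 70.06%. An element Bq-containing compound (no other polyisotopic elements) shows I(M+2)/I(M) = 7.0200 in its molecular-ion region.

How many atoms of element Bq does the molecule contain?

With n Bq atoms, P(M+2)/P(M) = C(n,1)·p^(n−1)q / p^n = n·q/p = n · 0.7006/0.2994.
n = 7.0200 × 0.2994/0.7006 = 3.00 ≈ 3

3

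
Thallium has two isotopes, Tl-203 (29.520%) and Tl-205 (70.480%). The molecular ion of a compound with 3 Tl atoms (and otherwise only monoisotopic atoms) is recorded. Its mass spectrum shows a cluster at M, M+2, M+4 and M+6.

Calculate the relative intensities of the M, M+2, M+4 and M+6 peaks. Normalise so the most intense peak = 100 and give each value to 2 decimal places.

5.85 : 41.88 : 100.00 : 79.58

Each Tl atom is independently Tl-203 (p = 0.29520) or Tl-205 (q = 0.70480); the cluster is the binomial expansion (p + q)^3.
P(M) = 0.29520^3 = 0.025725
P(M+2) = 3 × 0.29520^2 × 0.70480^1 = 0.184255
P(M+4) = 3 × 0.29520^1 × 0.70480^2 = 0.439916
P(M+6) = 0.70480^3 = 0.350104
The M+4 peak is largest (0.439916); scaling to 100 gives 5.85 : 41.88 : 100.00 : 79.58.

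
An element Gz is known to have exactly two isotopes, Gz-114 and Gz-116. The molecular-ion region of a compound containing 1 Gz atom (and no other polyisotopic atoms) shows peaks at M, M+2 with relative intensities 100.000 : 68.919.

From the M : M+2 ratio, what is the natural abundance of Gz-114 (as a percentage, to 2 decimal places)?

Let p = fractional abundance of Gz-114. I(M+2)/I(M) = [C(1,1)·p^0·(1−p)] / p^1 = 1·(1−p)/p = 68.919/100.000 = 0.6892
(1−p)/p = 0.6892/1 = 0.6892  ⇒  p = 1/(1 + 0.6892) = 0.5920
Gz-114: 59.20%, Gz-116: 40.80%.

59.20%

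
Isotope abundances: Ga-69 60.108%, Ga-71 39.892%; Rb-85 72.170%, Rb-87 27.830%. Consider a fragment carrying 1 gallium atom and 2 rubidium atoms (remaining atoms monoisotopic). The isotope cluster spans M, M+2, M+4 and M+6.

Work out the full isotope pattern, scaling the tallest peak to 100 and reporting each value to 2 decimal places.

Gallium pattern (n=1): 0.60108 : 0.39892
Rubidium pattern (n=2): 0.52085089 : 0.40169822 : 0.07745089
Convolve the two distributions (both contribute in 2-u steps):
  M: 0.60108×0.52085089 = 0.313073
  M+2: 0.60108×0.40169822 + 0.39892×0.52085089 = 0.449231
  M+4: 0.60108×0.07745089 + 0.39892×0.40169822 = 0.206800
  M+6: 0.39892×0.07745089 = 0.030897
Scale to base peak (0.449231) = 100: 69.69 : 100.00 : 46.03 : 6.88

69.69 : 100.00 : 46.03 : 6.88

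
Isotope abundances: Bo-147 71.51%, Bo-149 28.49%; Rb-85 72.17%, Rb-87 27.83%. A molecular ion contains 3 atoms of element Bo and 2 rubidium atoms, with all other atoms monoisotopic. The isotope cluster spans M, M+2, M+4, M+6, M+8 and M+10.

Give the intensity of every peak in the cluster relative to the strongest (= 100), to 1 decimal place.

50.9 : 100.0 : 78.7 : 30.9 : 6.1 : 0.5

Element Bo pattern (n=3): 0.36567926 : 0.43706624 : 0.17412973 : 0.02312477
Rubidium pattern (n=2): 0.52085089 : 0.40169822 : 0.07745089
Convolve the two distributions (both contribute in 2-u steps):
  M: 0.36567926×0.52085089 = 0.190464
  M+2: 0.36567926×0.40169822 + 0.43706624×0.52085089 = 0.374539
  M+4: 0.36567926×0.07745089 + 0.43706624×0.40169822 + 0.17412973×0.52085089 = 0.294587
  M+6: 0.43706624×0.07745089 + 0.17412973×0.40169822 + 0.02312477×0.52085089 = 0.115843
  M+8: 0.17412973×0.07745089 + 0.02312477×0.40169822 = 0.022776
  M+10: 0.02312477×0.07745089 = 0.001791
Scale to base peak (0.374539) = 100: 50.9 : 100.0 : 78.7 : 30.9 : 6.1 : 0.5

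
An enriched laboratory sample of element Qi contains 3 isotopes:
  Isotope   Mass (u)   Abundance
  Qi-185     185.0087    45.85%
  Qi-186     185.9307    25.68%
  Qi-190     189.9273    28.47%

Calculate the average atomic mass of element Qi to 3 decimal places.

Weight each isotope mass by its fractional abundance: 0.4585 × 185.0087 + 0.2568 × 185.9307 + 0.2847 × 189.9273
= 84.82649 + 47.74700 + 54.07230 = 186.64579 u

186.646 u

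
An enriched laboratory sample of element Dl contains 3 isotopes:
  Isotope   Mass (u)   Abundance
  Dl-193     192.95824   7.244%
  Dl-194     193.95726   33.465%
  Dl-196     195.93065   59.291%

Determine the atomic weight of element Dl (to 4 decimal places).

195.0549 u

Ar = Σ fᵢ·mᵢ = 0.07244 × 192.95824 + 0.33465 × 193.95726 + 0.59291 × 195.93065
= 13.977895 + 64.907797 + 116.169242 = 195.054934 u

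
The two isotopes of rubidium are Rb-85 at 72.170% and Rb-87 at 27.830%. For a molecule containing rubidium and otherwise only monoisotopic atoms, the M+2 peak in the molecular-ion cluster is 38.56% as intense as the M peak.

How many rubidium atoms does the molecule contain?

1

For n independent Rb atoms, I(M+2)/I(M) = n · (abundance Rb-87) / (abundance Rb-85) = n · 0.27830/0.72170.
n = 0.3856 × 0.72170/0.27830 = 1.00 ≈ 1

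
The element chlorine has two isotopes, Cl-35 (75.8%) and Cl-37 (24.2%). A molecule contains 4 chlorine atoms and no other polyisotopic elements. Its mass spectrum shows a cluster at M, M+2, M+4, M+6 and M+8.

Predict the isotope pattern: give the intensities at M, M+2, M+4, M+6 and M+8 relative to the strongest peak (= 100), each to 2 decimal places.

78.31 : 100.00 : 47.89 : 10.19 : 0.81

Each Cl atom is independently Cl-35 (p = 0.758) or Cl-37 (q = 0.242); the cluster is the binomial expansion (p + q)^4.
P(M) = 0.758^4 = 0.330124
P(M+2) = 4 × 0.758^3 × 0.242^1 = 0.421583
P(M+4) = 6 × 0.758^2 × 0.242^2 = 0.201893
P(M+6) = 4 × 0.758^1 × 0.242^3 = 0.042971
P(M+8) = 0.242^4 = 0.003430
The M+2 peak is largest (0.421583); scaling to 100 gives 78.31 : 100.00 : 47.89 : 10.19 : 0.81.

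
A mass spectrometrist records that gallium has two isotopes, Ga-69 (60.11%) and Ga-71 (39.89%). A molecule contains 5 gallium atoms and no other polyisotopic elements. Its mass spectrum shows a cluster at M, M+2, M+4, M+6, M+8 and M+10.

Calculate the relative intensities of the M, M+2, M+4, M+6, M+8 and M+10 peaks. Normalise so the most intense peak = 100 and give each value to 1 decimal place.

22.7 : 75.3 : 100.0 : 66.4 : 22.0 : 2.9

Each Ga atom is independently Ga-69 (p = 0.6011) or Ga-71 (q = 0.3989); the cluster is the binomial expansion (p + q)^5.
P(M) = 0.6011^5 = 0.078475
P(M+2) = 5 × 0.6011^4 × 0.3989^1 = 0.260388
P(M+4) = 10 × 0.6011^3 × 0.3989^2 = 0.345596
P(M+6) = 10 × 0.6011^2 × 0.3989^3 = 0.229343
P(M+8) = 5 × 0.6011^1 × 0.3989^4 = 0.076098
P(M+10) = 0.3989^5 = 0.010100
The M+4 peak is largest (0.345596); scaling to 100 gives 22.7 : 75.3 : 100.0 : 66.4 : 22.0 : 2.9.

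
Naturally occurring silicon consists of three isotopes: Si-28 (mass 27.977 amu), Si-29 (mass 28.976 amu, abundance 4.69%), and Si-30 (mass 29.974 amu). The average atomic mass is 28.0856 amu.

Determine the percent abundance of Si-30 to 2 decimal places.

3.09%

Let x and y be the fractions of Si-28 and Si-30. Then x + y = 1 − 0.0469 = 0.9531 and 27.977x + 29.974y = 28.0856 − 0.0469×28.976 = 26.7266256.
Substituting: 27.977x + 29.974(0.9531 − x) = 26.7266256
(27.977 − 29.974)x = -1.8415938  ⇒  x = 0.92218, y = 0.03092
Si-28: 92.22%, Si-30: 3.09%.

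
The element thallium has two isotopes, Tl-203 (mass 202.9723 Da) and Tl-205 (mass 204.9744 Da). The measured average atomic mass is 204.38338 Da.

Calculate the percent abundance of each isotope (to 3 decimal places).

Let x be the fractional abundance of Tl-203; then Tl-205 has abundance 1 − x.
202.9723·x + 204.9744·(1 − x) = 204.38338
(202.9723 − 204.9744)·x = 204.38338 − 204.9744
x = -0.59102 / -2.0021 = 0.29520 → 29.520% Tl-203, 70.480% Tl-205.

Tl-203: 29.520%, Tl-205: 70.480%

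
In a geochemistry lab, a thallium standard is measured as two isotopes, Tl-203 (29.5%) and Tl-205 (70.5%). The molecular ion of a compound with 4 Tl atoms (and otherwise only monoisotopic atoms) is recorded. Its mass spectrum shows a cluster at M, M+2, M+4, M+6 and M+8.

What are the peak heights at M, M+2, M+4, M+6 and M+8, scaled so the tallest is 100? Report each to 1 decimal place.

1.8 : 17.5 : 62.8 : 100.0 : 59.7

Each Tl atom is independently Tl-203 (p = 0.295) or Tl-205 (q = 0.705); the cluster is the binomial expansion (p + q)^4.
P(M) = 0.295^4 = 0.007573
P(M+2) = 4 × 0.295^3 × 0.705^1 = 0.072396
P(M+4) = 6 × 0.295^2 × 0.705^2 = 0.259522
P(M+6) = 4 × 0.295^1 × 0.705^3 = 0.413475
P(M+8) = 0.705^4 = 0.247034
The M+6 peak is largest (0.413475); scaling to 100 gives 1.8 : 17.5 : 62.8 : 100.0 : 59.7.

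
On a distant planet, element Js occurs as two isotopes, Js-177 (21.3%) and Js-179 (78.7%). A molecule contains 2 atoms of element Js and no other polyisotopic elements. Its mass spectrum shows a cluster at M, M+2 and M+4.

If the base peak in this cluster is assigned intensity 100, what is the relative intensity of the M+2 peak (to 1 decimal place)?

Term probabilities: M 0.0454, M+2 0.3353, M+4 0.6194. Base peak = M+4.
P(M+4) = C(2,2) × 0.213^0 × 0.787^2 = 1 × 1.0000 × 0.619369 = 0.619369 (base)
P(M+2) = C(2,1) × 0.213^1 × 0.787^1 = 2 × 0.2130 × 0.7870 = 0.335262
Relative intensity = 0.335262 / 0.619369 × 100 = 54.1

54.1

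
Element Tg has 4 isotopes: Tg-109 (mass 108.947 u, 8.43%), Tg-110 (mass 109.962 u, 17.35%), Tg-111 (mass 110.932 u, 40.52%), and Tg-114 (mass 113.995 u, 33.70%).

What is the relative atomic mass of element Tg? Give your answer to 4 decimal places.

111.6286 u

Weight each isotope mass by its fractional abundance: 0.0843 × 108.947 + 0.1735 × 109.962 + 0.4052 × 110.932 + 0.3370 × 113.995
= 9.18423 + 19.07841 + 44.94965 + 38.41632 = 111.62861 u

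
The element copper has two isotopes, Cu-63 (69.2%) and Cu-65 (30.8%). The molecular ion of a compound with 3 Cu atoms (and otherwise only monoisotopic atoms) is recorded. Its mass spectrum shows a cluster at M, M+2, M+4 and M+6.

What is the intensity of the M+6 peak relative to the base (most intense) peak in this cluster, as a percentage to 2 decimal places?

Term probabilities: M 0.3314, M+2 0.4425, M+4 0.1969, M+6 0.0292. Base peak = M+2.
P(M+2) = C(3,1) × 0.692^2 × 0.308^1 = 3 × 0.478864 × 0.3080 = 0.442470 (base)
P(M+6) = C(3,3) × 0.692^0 × 0.308^3 = 1 × 1.0000 × 0.02921811 = 0.029218
Relative intensity = 0.029218 / 0.442470 × 100 = 6.60

6.60%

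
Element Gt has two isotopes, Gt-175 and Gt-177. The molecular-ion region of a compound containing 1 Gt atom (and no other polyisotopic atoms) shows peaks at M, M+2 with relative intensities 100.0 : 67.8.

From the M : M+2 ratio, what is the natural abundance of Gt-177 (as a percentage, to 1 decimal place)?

Let p = fractional abundance of Gt-175. I(M+2)/I(M) = [C(1,1)·p^0·(1−p)] / p^1 = 1·(1−p)/p = 67.8/100.0 = 0.6780
(1−p)/p = 0.6780/1 = 0.6780  ⇒  p = 1/(1 + 0.6780) = 0.5959
Gt-175: 59.6%, Gt-177: 40.4%.

40.4%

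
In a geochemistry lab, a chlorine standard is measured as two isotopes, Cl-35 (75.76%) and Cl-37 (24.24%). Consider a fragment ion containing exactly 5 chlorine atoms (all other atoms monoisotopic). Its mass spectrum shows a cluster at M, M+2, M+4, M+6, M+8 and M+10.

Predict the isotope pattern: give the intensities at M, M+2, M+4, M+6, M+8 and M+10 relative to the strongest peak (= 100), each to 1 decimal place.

62.5 : 100.0 : 64.0 : 20.5 : 3.3 : 0.2

Each Cl atom is independently Cl-35 (p = 0.7576) or Cl-37 (q = 0.2424); the cluster is the binomial expansion (p + q)^5.
P(M) = 0.7576^5 = 0.249574
P(M+2) = 5 × 0.7576^4 × 0.2424^1 = 0.399266
P(M+4) = 10 × 0.7576^3 × 0.2424^2 = 0.255497
P(M+6) = 10 × 0.7576^2 × 0.2424^3 = 0.081748
P(M+8) = 5 × 0.7576^1 × 0.2424^4 = 0.013078
P(M+10) = 0.2424^5 = 0.000837
The M+2 peak is largest (0.399266); scaling to 100 gives 62.5 : 100.0 : 64.0 : 20.5 : 3.3 : 0.2.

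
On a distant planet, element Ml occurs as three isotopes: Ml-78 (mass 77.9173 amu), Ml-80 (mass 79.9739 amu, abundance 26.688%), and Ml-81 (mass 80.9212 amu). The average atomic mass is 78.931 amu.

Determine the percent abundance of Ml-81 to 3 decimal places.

The remaining 73.312% is split between Ml-78 (fraction x) and Ml-81 (fraction 0.73312 − x).
Substituting: 77.9173x + 80.9212(0.73312 − x) = 57.587565568
(77.9173 − 80.9212)x = -1.737384576  ⇒  x = 0.57838, y = 0.15474
Ml-78: 57.838%, Ml-81: 15.474%.

15.474%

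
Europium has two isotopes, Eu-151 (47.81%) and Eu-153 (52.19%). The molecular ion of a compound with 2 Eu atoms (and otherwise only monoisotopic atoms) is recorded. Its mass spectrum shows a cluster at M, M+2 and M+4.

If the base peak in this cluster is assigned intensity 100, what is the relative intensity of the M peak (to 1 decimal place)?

45.8

(0.4781 + 0.5219)^2 gives M 0.2286, M+2 0.4990, M+4 0.2724; the largest is M+2.
P(M+2) = C(2,1) × 0.4781^1 × 0.5219^1 = 2 × 0.4781 × 0.5219 = 0.499041 (base)
P(M) = C(2,0) × 0.4781^2 × 0.5219^0 = 1 × 0.22857961 × 1.0000 = 0.228580
Relative intensity = 0.228580 / 0.499041 × 100 = 45.8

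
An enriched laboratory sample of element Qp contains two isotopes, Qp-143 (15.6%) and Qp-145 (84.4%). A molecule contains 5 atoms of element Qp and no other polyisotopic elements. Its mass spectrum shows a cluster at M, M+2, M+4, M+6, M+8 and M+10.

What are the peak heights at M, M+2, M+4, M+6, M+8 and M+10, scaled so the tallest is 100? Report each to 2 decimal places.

The 5 Qp atoms are independent, so intensities follow the terms of (0.156 + 0.844)^5.
P(M) = 0.156^5 = 0.000092
P(M+2) = 5 × 0.156^4 × 0.844^1 = 0.002499
P(M+4) = 10 × 0.156^3 × 0.844^2 = 0.027043
P(M+6) = 10 × 0.156^2 × 0.844^3 = 0.146311
P(M+8) = 5 × 0.156^1 × 0.844^4 = 0.395790
P(M+10) = 0.844^5 = 0.428265
The M+10 peak is largest (0.428265); scaling to 100 gives 0.02 : 0.58 : 6.31 : 34.16 : 92.42 : 100.00.

0.02 : 0.58 : 6.31 : 34.16 : 92.42 : 100.00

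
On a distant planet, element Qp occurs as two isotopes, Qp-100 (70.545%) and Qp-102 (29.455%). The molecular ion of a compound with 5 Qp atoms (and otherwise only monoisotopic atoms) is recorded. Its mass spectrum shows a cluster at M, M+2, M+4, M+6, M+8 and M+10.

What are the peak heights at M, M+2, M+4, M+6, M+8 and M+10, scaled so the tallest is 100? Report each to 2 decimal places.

Expanding (0.70545 + 0.29455)^5:
P(M) = 0.70545^5 = 0.174715
P(M+2) = 5 × 0.70545^4 × 0.29455^1 = 0.364749
P(M+4) = 10 × 0.70545^3 × 0.29455^2 = 0.304591
P(M+6) = 10 × 0.70545^2 × 0.29455^3 = 0.127177
P(M+8) = 5 × 0.70545^1 × 0.29455^4 = 0.026550
P(M+10) = 0.29455^5 = 0.002217
The M+2 peak is largest (0.364749); scaling to 100 gives 47.90 : 100.00 : 83.51 : 34.87 : 7.28 : 0.61.

47.90 : 100.00 : 83.51 : 34.87 : 7.28 : 0.61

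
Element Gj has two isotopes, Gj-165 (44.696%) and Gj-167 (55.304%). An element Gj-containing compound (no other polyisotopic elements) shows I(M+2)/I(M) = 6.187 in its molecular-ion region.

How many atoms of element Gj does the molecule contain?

The M+2/M ratio from n Gj atoms is n · q/p = n · 0.55304/0.44696.
n = 6.187 × 0.44696/0.55304 = 5.00 ≈ 5

5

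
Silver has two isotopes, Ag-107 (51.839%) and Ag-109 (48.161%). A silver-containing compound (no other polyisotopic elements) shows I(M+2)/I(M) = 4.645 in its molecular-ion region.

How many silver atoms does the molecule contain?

For n independent Ag atoms, I(M+2)/I(M) = n · (abundance Ag-109) / (abundance Ag-107) = n · 0.48161/0.51839.
n = 4.645 × 0.51839/0.48161 = 5.00 ≈ 5

5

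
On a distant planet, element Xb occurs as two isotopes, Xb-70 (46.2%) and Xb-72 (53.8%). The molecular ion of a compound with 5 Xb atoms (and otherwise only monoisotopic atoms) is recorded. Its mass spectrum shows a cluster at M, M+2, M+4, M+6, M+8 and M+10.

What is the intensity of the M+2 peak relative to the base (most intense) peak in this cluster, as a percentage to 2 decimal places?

Term probabilities: M 0.0210, M+2 0.1226, M+4 0.2854, M+6 0.3324, M+8 0.1935, M+10 0.0451. Base peak = M+6.
P(M+6) = C(5,3) × 0.462^2 × 0.538^3 = 10 × 0.213444 × 0.15572087 = 0.332377 (base)
P(M+2) = C(5,1) × 0.462^4 × 0.538^1 = 5 × 0.04555834 × 0.5380 = 0.122552
Relative intensity = 0.122552 / 0.332377 × 100 = 36.87

36.87%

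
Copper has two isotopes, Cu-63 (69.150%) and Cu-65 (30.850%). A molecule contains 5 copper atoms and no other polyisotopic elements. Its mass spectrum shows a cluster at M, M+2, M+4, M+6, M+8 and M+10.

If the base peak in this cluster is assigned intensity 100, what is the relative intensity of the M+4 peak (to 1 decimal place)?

Term probabilities: M 0.1581, M+2 0.3527, M+4 0.3147, M+6 0.1404, M+8 0.0313, M+10 0.0028. Base peak = M+2.
P(M+2) = C(5,1) × 0.69150^4 × 0.30850^1 = 5 × 0.2286487 × 0.3085 = 0.352691 (base)
P(M+4) = C(5,2) × 0.69150^3 × 0.30850^2 = 10 × 0.33065611 × 0.09517225 = 0.314693
Relative intensity = 0.314693 / 0.352691 × 100 = 89.2

89.2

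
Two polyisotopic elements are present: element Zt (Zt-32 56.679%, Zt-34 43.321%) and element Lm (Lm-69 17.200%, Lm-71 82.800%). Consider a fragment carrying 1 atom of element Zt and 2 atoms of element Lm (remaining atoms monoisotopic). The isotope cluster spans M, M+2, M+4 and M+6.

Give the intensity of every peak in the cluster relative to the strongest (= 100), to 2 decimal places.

Element Zt pattern (n=1): 0.56679 : 0.43321
Element Lm pattern (n=2): 0.029584 : 0.284832 : 0.685584
Convolve the two distributions (both contribute in 2-u steps):
  M: 0.56679×0.029584 = 0.016768
  M+2: 0.56679×0.284832 + 0.43321×0.029584 = 0.174256
  M+4: 0.56679×0.685584 + 0.43321×0.284832 = 0.511974
  M+6: 0.43321×0.685584 = 0.297002
Scale to base peak (0.511974) = 100: 3.28 : 34.04 : 100.00 : 58.01

3.28 : 34.04 : 100.00 : 58.01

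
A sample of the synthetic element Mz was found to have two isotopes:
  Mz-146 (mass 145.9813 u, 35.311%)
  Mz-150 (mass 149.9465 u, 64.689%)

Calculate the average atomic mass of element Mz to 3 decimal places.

148.546 u

Weight each isotope mass by its fractional abundance: 0.35311 × 145.9813 + 0.64689 × 149.9465
= 51.54746 + 96.99889 = 148.54635 u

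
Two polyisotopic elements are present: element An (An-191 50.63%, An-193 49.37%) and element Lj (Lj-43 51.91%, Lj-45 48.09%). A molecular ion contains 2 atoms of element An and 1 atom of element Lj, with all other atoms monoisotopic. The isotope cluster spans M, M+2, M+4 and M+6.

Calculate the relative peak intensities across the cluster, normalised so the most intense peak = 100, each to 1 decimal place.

Element An pattern (n=2): 0.25633969 : 0.49992062 : 0.24373969
Element Lj pattern (n=1): 0.5191 : 0.4809
Convolve the two distributions (both contribute in 2-u steps):
  M: 0.25633969×0.5191 = 0.133066
  M+2: 0.25633969×0.4809 + 0.49992062×0.5191 = 0.382783
  M+4: 0.49992062×0.4809 + 0.24373969×0.5191 = 0.366937
  M+6: 0.24373969×0.4809 = 0.117214
Scale to base peak (0.382783) = 100: 34.8 : 100.0 : 95.9 : 30.6

34.8 : 100.0 : 95.9 : 30.6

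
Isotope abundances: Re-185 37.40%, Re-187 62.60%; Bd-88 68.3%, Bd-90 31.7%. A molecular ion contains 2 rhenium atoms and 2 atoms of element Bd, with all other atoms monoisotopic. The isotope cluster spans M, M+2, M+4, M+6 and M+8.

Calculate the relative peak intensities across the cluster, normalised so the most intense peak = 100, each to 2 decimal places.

Rhenium pattern (n=2): 0.139876 : 0.468248 : 0.391876
Element Bd pattern (n=2): 0.466489 : 0.433022 : 0.100489
Convolve the two distributions (both contribute in 2-u steps):
  M: 0.139876×0.466489 = 0.065251
  M+2: 0.139876×0.433022 + 0.468248×0.466489 = 0.279002
  M+4: 0.139876×0.100489 + 0.468248×0.433022 + 0.391876×0.466489 = 0.399624
  M+6: 0.468248×0.100489 + 0.391876×0.433022 = 0.216745
  M+8: 0.391876×0.100489 = 0.039379
Scale to base peak (0.399624) = 100: 16.33 : 69.82 : 100.00 : 54.24 : 9.85

16.33 : 69.82 : 100.00 : 54.24 : 9.85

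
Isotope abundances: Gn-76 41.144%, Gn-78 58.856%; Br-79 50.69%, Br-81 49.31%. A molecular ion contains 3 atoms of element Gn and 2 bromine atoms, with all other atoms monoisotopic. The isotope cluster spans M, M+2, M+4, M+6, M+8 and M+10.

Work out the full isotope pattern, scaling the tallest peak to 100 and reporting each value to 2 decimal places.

5.28 : 32.94 : 81.53 : 100.00 : 60.77 : 14.63

Element Gn pattern (n=3): 0.06964975 : 0.29889938 : 0.42757199 : 0.20387888
Bromine pattern (n=2): 0.25694761 : 0.49990478 : 0.24314761
Convolve the two distributions (both contribute in 2-u steps):
  M: 0.06964975×0.25694761 = 0.017896
  M+2: 0.06964975×0.49990478 + 0.29889938×0.25694761 = 0.111620
  M+4: 0.06964975×0.24314761 + 0.29889938×0.49990478 + 0.42757199×0.25694761 = 0.276220
  M+6: 0.29889938×0.24314761 + 0.42757199×0.49990478 + 0.20387888×0.25694761 = 0.338808
  M+8: 0.42757199×0.24314761 + 0.20387888×0.49990478 = 0.205883
  M+10: 0.20387888×0.24314761 = 0.049573
Scale to base peak (0.338808) = 100: 5.28 : 32.94 : 81.53 : 100.00 : 60.77 : 14.63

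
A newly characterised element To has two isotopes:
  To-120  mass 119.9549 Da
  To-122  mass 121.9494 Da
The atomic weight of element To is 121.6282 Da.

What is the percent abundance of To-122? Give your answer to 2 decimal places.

83.90%

Let x be the fractional abundance of To-120; then To-122 has abundance 1 − x.
119.9549·x + 121.9494·(1 − x) = 121.6282
(119.9549 − 121.9494)·x = 121.6282 − 121.9494
x = -0.3212 / -1.9945 = 0.16104 → 16.10% To-120, 83.90% To-122.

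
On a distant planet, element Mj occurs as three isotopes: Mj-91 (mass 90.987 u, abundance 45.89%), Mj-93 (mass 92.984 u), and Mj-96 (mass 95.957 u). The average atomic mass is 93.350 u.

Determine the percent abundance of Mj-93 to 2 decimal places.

Let x and y be the fractions of Mj-93 and Mj-96. Then x + y = 1 − 0.4589 = 0.5411 and 92.984x + 95.957y = 93.350 − 0.4589×90.987 = 51.5960657.
Substituting: 92.984x + 95.957(0.5411 − x) = 51.5960657
(92.984 − 95.957)x = -0.326267  ⇒  x = 0.10974, y = 0.43136
Mj-93: 10.97%, Mj-96: 43.14%.

10.97%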